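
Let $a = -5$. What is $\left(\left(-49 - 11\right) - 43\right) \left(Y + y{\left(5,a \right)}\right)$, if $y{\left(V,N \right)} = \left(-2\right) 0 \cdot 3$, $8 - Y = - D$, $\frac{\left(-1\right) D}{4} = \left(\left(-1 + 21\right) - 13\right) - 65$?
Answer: $-24720$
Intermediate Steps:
$D = 232$ ($D = - 4 \left(\left(\left(-1 + 21\right) - 13\right) - 65\right) = - 4 \left(\left(20 - 13\right) - 65\right) = - 4 \left(7 - 65\right) = \left(-4\right) \left(-58\right) = 232$)
$Y = 240$ ($Y = 8 - \left(-1\right) 232 = 8 - -232 = 8 + 232 = 240$)
$y{\left(V,N \right)} = 0$ ($y{\left(V,N \right)} = 0 \cdot 3 = 0$)
$\left(\left(-49 - 11\right) - 43\right) \left(Y + y{\left(5,a \right)}\right) = \left(\left(-49 - 11\right) - 43\right) \left(240 + 0\right) = \left(-60 - 43\right) 240 = \left(-103\right) 240 = -24720$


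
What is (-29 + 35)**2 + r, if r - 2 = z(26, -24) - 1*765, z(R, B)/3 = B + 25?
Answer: -724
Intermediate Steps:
z(R, B) = 75 + 3*B (z(R, B) = 3*(B + 25) = 3*(25 + B) = 75 + 3*B)
r = -760 (r = 2 + ((75 + 3*(-24)) - 1*765) = 2 + ((75 - 72) - 765) = 2 + (3 - 765) = 2 - 762 = -760)
(-29 + 35)**2 + r = (-29 + 35)**2 - 760 = 6**2 - 760 = 36 - 760 = -724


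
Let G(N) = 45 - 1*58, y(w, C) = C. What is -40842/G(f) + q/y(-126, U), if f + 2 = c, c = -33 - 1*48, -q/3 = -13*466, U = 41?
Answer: 1910784/533 ≈ 3585.0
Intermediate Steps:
q = 18174 (q = -(-39)*466 = -3*(-6058) = 18174)
c = -81 (c = -33 - 48 = -81)
f = -83 (f = -2 - 81 = -83)
G(N) = -13 (G(N) = 45 - 58 = -13)
-40842/G(f) + q/y(-126, U) = -40842/(-13) + 18174/41 = -40842*(-1/13) + 18174*(1/41) = 40842/13 + 18174/41 = 1910784/533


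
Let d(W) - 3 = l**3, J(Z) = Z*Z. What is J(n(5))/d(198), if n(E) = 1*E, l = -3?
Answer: -25/24 ≈ -1.0417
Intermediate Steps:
n(E) = E
J(Z) = Z**2
d(W) = -24 (d(W) = 3 + (-3)**3 = 3 - 27 = -24)
J(n(5))/d(198) = 5**2/(-24) = 25*(-1/24) = -25/24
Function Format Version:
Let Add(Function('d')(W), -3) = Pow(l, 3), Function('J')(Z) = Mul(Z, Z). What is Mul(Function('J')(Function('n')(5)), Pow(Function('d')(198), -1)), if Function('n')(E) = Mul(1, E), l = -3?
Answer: Rational(-25, 24) ≈ -1.0417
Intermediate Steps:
Function('n')(E) = E
Function('J')(Z) = Pow(Z, 2)
Function('d')(W) = -24 (Function('d')(W) = Add(3, Pow(-3, 3)) = Add(3, -27) = -24)
Mul(Function('J')(Function('n')(5)), Pow(Function('d')(198), -1)) = Mul(Pow(5, 2), Pow(-24, -1)) = Mul(25, Rational(-1, 24)) = Rational(-25, 24)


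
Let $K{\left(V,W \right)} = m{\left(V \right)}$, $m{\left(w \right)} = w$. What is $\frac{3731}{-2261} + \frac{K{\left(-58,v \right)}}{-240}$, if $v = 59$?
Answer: $- \frac{54593}{38760} \approx -1.4085$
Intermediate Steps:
$K{\left(V,W \right)} = V$
$\frac{3731}{-2261} + \frac{K{\left(-58,v \right)}}{-240} = \frac{3731}{-2261} - \frac{58}{-240} = 3731 \left(- \frac{1}{2261}\right) - - \frac{29}{120} = - \frac{533}{323} + \frac{29}{120} = - \frac{54593}{38760}$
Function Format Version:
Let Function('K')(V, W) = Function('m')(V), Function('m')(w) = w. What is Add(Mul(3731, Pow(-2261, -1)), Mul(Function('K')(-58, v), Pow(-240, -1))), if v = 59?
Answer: Rational(-54593, 38760) ≈ -1.4085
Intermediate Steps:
Function('K')(V, W) = V
Add(Mul(3731, Pow(-2261, -1)), Mul(Function('K')(-58, v), Pow(-240, -1))) = Add(Mul(3731, Pow(-2261, -1)), Mul(-58, Pow(-240, -1))) = Add(Mul(3731, Rational(-1, 2261)), Mul(-58, Rational(-1, 240))) = Add(Rational(-533, 323), Rational(29, 120)) = Rational(-54593, 38760)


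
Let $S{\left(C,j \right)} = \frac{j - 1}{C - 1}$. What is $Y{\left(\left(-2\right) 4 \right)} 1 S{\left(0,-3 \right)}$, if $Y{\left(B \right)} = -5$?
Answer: $-20$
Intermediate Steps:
$S{\left(C,j \right)} = \frac{-1 + j}{-1 + C}$
$Y{\left(\left(-2\right) 4 \right)} 1 S{\left(0,-3 \right)} = \left(-5\right) 1 \frac{-1 - 3}{-1 + 0} = - 5 \frac{1}{-1} \left(-4\right) = - 5 \left(\left(-1\right) \left(-4\right)\right) = \left(-5\right) 4 = -20$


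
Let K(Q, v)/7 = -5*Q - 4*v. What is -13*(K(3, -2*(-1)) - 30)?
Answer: 2483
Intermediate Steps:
K(Q, v) = -35*Q - 28*v (K(Q, v) = 7*(-5*Q - 4*v) = -35*Q - 28*v)
-13*(K(3, -2*(-1)) - 30) = -13*((-35*3 - (-56)*(-1)) - 30) = -13*((-105 - 28*2) - 30) = -13*((-105 - 56) - 30) = -13*(-161 - 30) = -13*(-191) = 2483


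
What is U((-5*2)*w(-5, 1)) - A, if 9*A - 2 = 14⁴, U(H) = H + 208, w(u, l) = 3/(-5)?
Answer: -12164/3 ≈ -4054.7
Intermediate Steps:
w(u, l) = -⅗ (w(u, l) = 3*(-⅕) = -⅗)
U(H) = 208 + H
A = 12806/3 (A = 2/9 + (⅑)*14⁴ = 2/9 + (⅑)*38416 = 2/9 + 38416/9 = 12806/3 ≈ 4268.7)
U((-5*2)*w(-5, 1)) - A = (208 - 5*2*(-⅗)) - 1*12806/3 = (208 - 10*(-⅗)) - 12806/3 = (208 + 6) - 12806/3 = 214 - 12806/3 = -12164/3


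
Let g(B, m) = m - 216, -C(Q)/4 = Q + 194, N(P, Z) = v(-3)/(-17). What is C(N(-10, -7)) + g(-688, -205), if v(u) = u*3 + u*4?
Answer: -20433/17 ≈ -1201.9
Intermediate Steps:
v(u) = 7*u (v(u) = 3*u + 4*u = 7*u)
N(P, Z) = 21/17 (N(P, Z) = (7*(-3))/(-17) = -21*(-1/17) = 21/17)
C(Q) = -776 - 4*Q (C(Q) = -4*(Q + 194) = -4*(194 + Q) = -776 - 4*Q)
g(B, m) = -216 + m
C(N(-10, -7)) + g(-688, -205) = (-776 - 4*21/17) + (-216 - 205) = (-776 - 84/17) - 421 = -13276/17 - 421 = -20433/17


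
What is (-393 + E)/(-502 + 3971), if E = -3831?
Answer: -4224/3469 ≈ -1.2176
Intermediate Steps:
(-393 + E)/(-502 + 3971) = (-393 - 3831)/(-502 + 3971) = -4224/3469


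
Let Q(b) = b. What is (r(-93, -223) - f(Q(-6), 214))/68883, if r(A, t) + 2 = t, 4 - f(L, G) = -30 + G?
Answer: -15/22961 ≈ -0.00065328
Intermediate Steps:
f(L, G) = 34 - G (f(L, G) = 4 - (-30 + G) = 4 + (30 - G) = 34 - G)
r(A, t) = -2 + t
(r(-93, -223) - f(Q(-6), 214))/68883 = ((-2 - 223) - (34 - 1*214))/68883 = (-225 - (34 - 214))*(1/68883) = (-225 - 1*(-180))*(1/68883) = (-225 + 180)*(1/68883) = -45*1/68883 = -15/22961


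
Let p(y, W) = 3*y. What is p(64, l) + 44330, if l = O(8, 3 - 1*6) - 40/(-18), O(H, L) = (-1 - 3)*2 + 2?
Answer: 44522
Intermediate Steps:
O(H, L) = -6 (O(H, L) = -4*2 + 2 = -8 + 2 = -6)
l = -34/9 (l = -6 - 40/(-18) = -6 - 40*(-1/18) = -6 + 20/9 = -34/9 ≈ -3.7778)
p(64, l) + 44330 = 3*64 + 44330 = 192 + 44330 = 44522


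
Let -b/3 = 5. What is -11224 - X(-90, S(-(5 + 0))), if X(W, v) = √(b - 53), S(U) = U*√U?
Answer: -11224 - 2*I*√17 ≈ -11224.0 - 8.2462*I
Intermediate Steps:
b = -15 (b = -3*5 = -15)
S(U) = U^(3/2)
X(W, v) = 2*I*√17 (X(W, v) = √(-15 - 53) = √(-68) = 2*I*√17)
-11224 - X(-90, S(-(5 + 0))) = -11224 - 2*I*√17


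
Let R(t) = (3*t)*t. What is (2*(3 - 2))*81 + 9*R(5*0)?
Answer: 162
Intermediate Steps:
R(t) = 3*t²
(2*(3 - 2))*81 + 9*R(5*0) = (2*(3 - 2))*81 + 9*(3*(5*0)²) = (2*1)*81 + 9*(3*0²) = 2*81 + 9*(3*0) = 162 + 9*0 = 162 + 0 = 162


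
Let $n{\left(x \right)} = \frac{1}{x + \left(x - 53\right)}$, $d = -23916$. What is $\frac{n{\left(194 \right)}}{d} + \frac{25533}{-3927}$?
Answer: $- \frac{68188941769}{10487524740} \approx -6.5019$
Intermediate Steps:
$n{\left(x \right)} = \frac{1}{-53 + 2 x}$ ($n{\left(x \right)} = \frac{1}{x + \left(x - 53\right)} = \frac{1}{x + \left(-53 + x\right)} = \frac{1}{-53 + 2 x}$)
$\frac{n{\left(194 \right)}}{d} + \frac{25533}{-3927} = \frac{1}{\left(-53 + 2 \cdot 194\right) \left(-23916\right)} + \frac{25533}{-3927} = \frac{1}{-53 + 388} \left(- \frac{1}{23916}\right) + 25533 \left(- \frac{1}{3927}\right) = \frac{1}{335} \left(- \frac{1}{23916}\right) - \frac{8511}{1309} = - \frac{1}{8011860} - \frac{8511}{1309} = - \frac{68188941769}{10487524740}$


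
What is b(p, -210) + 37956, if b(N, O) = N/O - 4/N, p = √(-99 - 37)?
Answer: 37956 + 88*I*√34/1785 ≈ 37956.0 + 0.28746*I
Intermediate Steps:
p = 2*I*√34 (p = √(-136) = 2*I*√34 ≈ 11.662*I)
b(N, O) = -4/N + N/O
b(p, -210) + 37956 = (-4*(-I*√34/68) + (2*I*√34)/(-210)) + 37956 = (-(-1)*I*√34/17 + (2*I*√34)*(-1/210)) + 37956 = (I*√34/17 - I*√34/105) + 37956 = 88*I*√34/1785 + 37956 = 37956 + 88*I*√34/1785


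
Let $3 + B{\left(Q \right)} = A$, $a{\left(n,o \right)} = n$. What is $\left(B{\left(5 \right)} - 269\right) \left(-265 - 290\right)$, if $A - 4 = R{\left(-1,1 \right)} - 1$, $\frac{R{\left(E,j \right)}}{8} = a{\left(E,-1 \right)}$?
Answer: $153735$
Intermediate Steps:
$R{\left(E,j \right)} = 8 E$
$A = -5$ ($A = 4 + \left(8 \left(-1\right) - 1\right) = 4 - 9 = -5$)
$B{\left(Q \right)} = -8$ ($B{\left(Q \right)} = -3 - 5 = -8$)
$\left(B{\left(5 \right)} - 269\right) \left(-265 - 290\right) = \left(-8 - 269\right) \left(-265 - 290\right) = \left(-277\right) \left(-555\right) = 153735$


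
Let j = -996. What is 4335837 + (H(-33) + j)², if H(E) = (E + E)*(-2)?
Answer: 5082333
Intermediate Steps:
H(E) = -4*E (H(E) = (2*E)*(-2) = -4*E)
4335837 + (H(-33) + j)² = 4335837 + (-4*(-33) - 996)² = 4335837 + (132 - 996)² = 4335837 + (-864)² = 4335837 + 746496 = 5082333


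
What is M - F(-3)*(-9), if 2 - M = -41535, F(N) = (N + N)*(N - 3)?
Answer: 41861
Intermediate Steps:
F(N) = 2*N*(-3 + N) (F(N) = (2*N)*(-3 + N) = 2*N*(-3 + N))
M = 41537 (M = 2 - 1*(-41535) = 2 + 41535 = 41537)
M - F(-3)*(-9) = 41537 - 2*(-3)*(-3 - 3)*(-9) = 41537 - 2*(-3)*(-6)*(-9) = 41537 - 1*36*(-9) = 41537 - 36*(-9) = 41537 + 324 = 41861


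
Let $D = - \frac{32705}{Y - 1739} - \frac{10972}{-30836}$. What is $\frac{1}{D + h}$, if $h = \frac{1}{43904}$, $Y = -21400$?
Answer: $\frac{602425531008}{1065844523603} \approx 0.56521$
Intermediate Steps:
$h = \frac{1}{43904} \approx 2.2777 \cdot 10^{-5}$
$D = \frac{24276394}{13721427}$ ($D = - \frac{32705}{-21400 - 1739} - \frac{10972}{-30836} = - \frac{32705}{-21400 - 1739} - - \frac{211}{593} = - \frac{32705}{-23139} + \frac{211}{593} = \left(-32705\right) \left(- \frac{1}{23139}\right) + \frac{211}{593} = \frac{32705}{23139} + \frac{211}{593} = \frac{24276394}{13721427} \approx 1.7692$)
$\frac{1}{D + h} = \frac{1}{\frac{24276394}{13721427} + \frac{1}{43904}} = \frac{1}{\frac{1065844523603}{602425531008}} = \frac{602425531008}{1065844523603}$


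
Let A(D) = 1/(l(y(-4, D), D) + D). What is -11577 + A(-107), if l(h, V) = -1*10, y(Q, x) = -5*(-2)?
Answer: -1354510/117 ≈ -11577.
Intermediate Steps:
y(Q, x) = 10
l(h, V) = -10
A(D) = 1/(-10 + D)
-11577 + A(-107) = -11577 + 1/(-10 - 107) = -11577 + 1/(-117) = -11577 - 1/117 = -1354510/117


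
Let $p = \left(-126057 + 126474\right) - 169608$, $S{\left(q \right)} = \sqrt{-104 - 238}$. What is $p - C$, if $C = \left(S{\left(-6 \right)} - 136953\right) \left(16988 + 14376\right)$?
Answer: $4295224701 - 94092 i \sqrt{38} \approx 4.2952 \cdot 10^{9} - 5.8002 \cdot 10^{5} i$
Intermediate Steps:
$S{\left(q \right)} = 3 i \sqrt{38}$ ($S{\left(q \right)} = \sqrt{-342} = 3 i \sqrt{38}$)
$p = -169191$ ($p = 417 - 169608 = -169191$)
$C = -4295393892 + 94092 i \sqrt{38}$ ($C = \left(3 i \sqrt{38} - 136953\right) \left(16988 + 14376\right) = \left(3 i \sqrt{38} - 136953\right) 31364 = \left(-136953 + 3 i \sqrt{38}\right) 31364 = -4295393892 + 94092 i \sqrt{38} \approx -4.2954 \cdot 10^{9} + 5.8002 \cdot 10^{5} i$)
$p - C = -169191 - \left(-4295393892 + 94092 i \sqrt{38}\right) = -169191 + \left(4295393892 - 94092 i \sqrt{38}\right) = 4295224701 - 94092 i \sqrt{38}$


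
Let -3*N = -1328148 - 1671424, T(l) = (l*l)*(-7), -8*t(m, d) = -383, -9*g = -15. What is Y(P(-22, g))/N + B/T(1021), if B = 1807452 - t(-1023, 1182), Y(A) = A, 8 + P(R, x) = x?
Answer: -10843154901375/43776275693528 ≈ -0.24769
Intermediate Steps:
g = 5/3 (g = -⅑*(-15) = 5/3 ≈ 1.6667)
P(R, x) = -8 + x
t(m, d) = 383/8 (t(m, d) = -⅛*(-383) = 383/8)
T(l) = -7*l² (T(l) = l²*(-7) = -7*l²)
N = 2999572/3 (N = -(-1328148 - 1671424)/3 = -⅓*(-2999572) = 2999572/3 ≈ 9.9986e+5)
B = 14459233/8 (B = 1807452 - 1*383/8 = 1807452 - 383/8 = 14459233/8 ≈ 1.8074e+6)
Y(P(-22, g))/N + B/T(1021) = (-8 + 5/3)/(2999572/3) + 14459233/(8*((-7*1021²))) = -19/3*3/2999572 + 14459233/(8*((-7*1042441))) = -19/2999572 + (14459233/8)/(-7297087) = -19/2999572 + (14459233/8)*(-1/7297087) = -19/2999572 - 14459233/58376696 = -10843154901375/43776275693528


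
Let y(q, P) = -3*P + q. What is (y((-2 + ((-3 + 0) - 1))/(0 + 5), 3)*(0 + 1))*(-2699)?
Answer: 137649/5 ≈ 27530.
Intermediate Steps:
y(q, P) = q - 3*P
(y((-2 + ((-3 + 0) - 1))/(0 + 5), 3)*(0 + 1))*(-2699) = (((-2 + ((-3 + 0) - 1))/(0 + 5) - 3*3)*(0 + 1))*(-2699) = (((-2 + (-3 - 1))/5 - 9)*1)*(-2699) = (((-2 - 4)*(⅕) - 9)*1)*(-2699) = ((-6*⅕ - 9)*1)*(-2699) = ((-6/5 - 9)*1)*(-2699) = -51/5*1*(-2699) = -51/5*(-2699) = 137649/5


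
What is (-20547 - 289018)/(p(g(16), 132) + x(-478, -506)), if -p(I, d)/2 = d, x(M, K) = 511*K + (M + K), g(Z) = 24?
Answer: 309565/259814 ≈ 1.1915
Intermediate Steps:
x(M, K) = M + 512*K (x(M, K) = 511*K + (K + M) = M + 512*K)
p(I, d) = -2*d
(-20547 - 289018)/(p(g(16), 132) + x(-478, -506)) = (-20547 - 289018)/(-2*132 + (-478 + 512*(-506))) = -309565/(-264 + (-478 - 259072)) = -309565/(-264 - 259550) = -309565/(-259814) = -309565*(-1/259814) = 309565/259814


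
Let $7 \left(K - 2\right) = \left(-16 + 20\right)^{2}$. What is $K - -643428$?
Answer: $\frac{4504026}{7} \approx 6.4343 \cdot 10^{5}$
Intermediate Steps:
$K = \frac{30}{7}$ ($K = 2 + \frac{\left(-16 + 20\right)^{2}}{7} = 2 + \frac{4^{2}}{7} = 2 + \frac{1}{7} \cdot 16 = 2 + \frac{16}{7} = \frac{30}{7} \approx 4.2857$)
$K - -643428 = \frac{30}{7} - -643428 = \frac{30}{7} + 643428 = \frac{4504026}{7}$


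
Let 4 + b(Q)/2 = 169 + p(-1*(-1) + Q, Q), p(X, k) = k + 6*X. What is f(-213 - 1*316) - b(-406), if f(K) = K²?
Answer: 285183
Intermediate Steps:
b(Q) = 342 + 14*Q (b(Q) = -8 + 2*(169 + (Q + 6*(-1*(-1) + Q))) = -8 + 2*(169 + (Q + 6*(1 + Q))) = -8 + 2*(169 + (Q + (6 + 6*Q))) = -8 + 2*(169 + (6 + 7*Q)) = -8 + 2*(175 + 7*Q) = -8 + (350 + 14*Q) = 342 + 14*Q)
f(-213 - 1*316) - b(-406) = (-213 - 1*316)² - (342 + 14*(-406)) = (-213 - 316)² - (342 - 5684) = (-529)² - 1*(-5342) = 279841 + 5342 = 285183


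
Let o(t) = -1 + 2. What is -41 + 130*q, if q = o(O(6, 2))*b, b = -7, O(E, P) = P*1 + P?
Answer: -951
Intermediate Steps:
O(E, P) = 2*P (O(E, P) = P + P = 2*P)
o(t) = 1
q = -7 (q = 1*(-7) = -7)
-41 + 130*q = -41 + 130*(-7) = -41 - 910 = -951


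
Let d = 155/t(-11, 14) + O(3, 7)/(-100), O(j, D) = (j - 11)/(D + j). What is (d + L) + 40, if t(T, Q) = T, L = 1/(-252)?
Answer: 8978897/346500 ≈ 25.913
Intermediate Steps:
L = -1/252 ≈ -0.0039683
O(j, D) = (-11 + j)/(D + j)
d = -19364/1375 (d = 155/(-11) + ((-11 + 3)/(7 + 3))/(-100) = 155*(-1/11) + (-8/10)*(-1/100) = -155/11 + ((⅒)*(-8))*(-1/100) = -155/11 - ⅘*(-1/100) = -155/11 + 1/125 = -19364/1375 ≈ -14.083)
(d + L) + 40 = (-19364/1375 - 1/252) + 40 = -4881103/346500 + 40 = 8978897/346500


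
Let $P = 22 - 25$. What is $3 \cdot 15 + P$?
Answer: $42$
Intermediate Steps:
$P = -3$ ($P = 22 - 25 = -3$)
$3 \cdot 15 + P = 3 \cdot 15 - 3 = 45 - 3 = 42$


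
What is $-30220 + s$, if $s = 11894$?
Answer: $-18326$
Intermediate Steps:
$-30220 + s = -30220 + 11894 = -18326$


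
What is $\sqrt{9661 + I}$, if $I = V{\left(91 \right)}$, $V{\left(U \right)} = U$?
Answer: $2 \sqrt{2438} \approx 98.752$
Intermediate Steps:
$I = 91$
$\sqrt{9661 + I} = \sqrt{9661 + 91} = \sqrt{9752} = 2 \sqrt{2438}$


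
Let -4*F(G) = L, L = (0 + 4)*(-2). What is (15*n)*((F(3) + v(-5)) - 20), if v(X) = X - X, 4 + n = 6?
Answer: -540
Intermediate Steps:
n = 2 (n = -4 + 6 = 2)
L = -8 (L = 4*(-2) = -8)
F(G) = 2 (F(G) = -¼*(-8) = 2)
v(X) = 0
(15*n)*((F(3) + v(-5)) - 20) = (15*2)*((2 + 0) - 20) = 30*(2 - 20) = 30*(-18) = -540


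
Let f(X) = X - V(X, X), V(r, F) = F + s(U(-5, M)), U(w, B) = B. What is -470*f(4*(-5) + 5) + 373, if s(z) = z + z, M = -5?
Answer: -4327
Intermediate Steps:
s(z) = 2*z
V(r, F) = -10 + F (V(r, F) = F + 2*(-5) = F - 10 = -10 + F)
f(X) = 10 (f(X) = X - (-10 + X) = X + (10 - X) = 10)
-470*f(4*(-5) + 5) + 373 = -470*10 + 373 = -4700 + 373 = -4327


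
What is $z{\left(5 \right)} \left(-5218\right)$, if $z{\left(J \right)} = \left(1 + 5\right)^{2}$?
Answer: $-187848$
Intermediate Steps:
$z{\left(J \right)} = 36$ ($z{\left(J \right)} = 6^{2} = 36$)
$z{\left(5 \right)} \left(-5218\right) = 36 \left(-5218\right) = -187848$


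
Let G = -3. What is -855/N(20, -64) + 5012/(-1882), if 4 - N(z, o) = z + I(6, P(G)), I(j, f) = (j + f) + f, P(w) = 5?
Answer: 724363/30112 ≈ 24.056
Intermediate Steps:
I(j, f) = j + 2*f (I(j, f) = (f + j) + f = j + 2*f)
N(z, o) = -12 - z (N(z, o) = 4 - (z + (6 + 2*5)) = 4 - (z + (6 + 10)) = 4 - (z + 16) = 4 - (16 + z) = 4 + (-16 - z) = -12 - z)
-855/N(20, -64) + 5012/(-1882) = -855/(-12 - 1*20) + 5012/(-1882) = -855/(-12 - 20) + 5012*(-1/1882) = -855/(-32) - 2506/941 = -855*(-1/32) - 2506/941 = 855/32 - 2506/941 = 724363/30112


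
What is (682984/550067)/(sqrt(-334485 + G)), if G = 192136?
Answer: -682984*I*sqrt(142349)/78301487383 ≈ -0.0032909*I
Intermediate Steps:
(682984/550067)/(sqrt(-334485 + G)) = (682984/550067)/(sqrt(-334485 + 192136)) = (682984*(1/550067))/(sqrt(-142349)) = 682984/(550067*((I*sqrt(142349)))) = 682984*(-I*sqrt(142349)/142349)/550067 = -682984*I*sqrt(142349)/78301487383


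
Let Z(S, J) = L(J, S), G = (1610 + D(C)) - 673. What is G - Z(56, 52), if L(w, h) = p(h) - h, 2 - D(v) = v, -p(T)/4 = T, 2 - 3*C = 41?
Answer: 1232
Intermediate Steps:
C = -13 (C = ⅔ - ⅓*41 = ⅔ - 41/3 = -13)
p(T) = -4*T
D(v) = 2 - v
G = 952 (G = (1610 + (2 - 1*(-13))) - 673 = (1610 + (2 + 13)) - 673 = (1610 + 15) - 673 = 1625 - 673 = 952)
L(w, h) = -5*h (L(w, h) = -4*h - h = -5*h)
Z(S, J) = -5*S
G - Z(56, 52) = 952 - (-5)*56 = 952 - 1*(-280) = 952 + 280 = 1232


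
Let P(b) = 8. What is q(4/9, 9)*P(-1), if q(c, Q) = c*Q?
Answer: 32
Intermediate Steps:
q(c, Q) = Q*c
q(4/9, 9)*P(-1) = (9*(4/9))*8 = 4*8 = 32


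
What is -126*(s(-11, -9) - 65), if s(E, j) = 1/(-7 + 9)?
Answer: 8127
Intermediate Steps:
s(E, j) = ½ (s(E, j) = 1/2 = ½)
-126*(s(-11, -9) - 65) = -126*(½ - 65) = -126*(-129/2) = 8127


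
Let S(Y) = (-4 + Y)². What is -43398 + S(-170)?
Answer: -13122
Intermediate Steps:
-43398 + S(-170) = -43398 + (-4 - 170)² = -43398 + (-174)² = -43398 + 30276 = -13122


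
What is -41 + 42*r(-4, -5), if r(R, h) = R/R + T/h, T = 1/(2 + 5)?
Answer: -⅕ ≈ -0.20000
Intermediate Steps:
T = ⅐ (T = 1/7 = ⅐ ≈ 0.14286)
r(R, h) = 1 + 1/(7*h) (r(R, h) = R/R + 1/(7*h) = 1 + 1/(7*h))
-41 + 42*r(-4, -5) = -41 + 42*((⅐ - 5)/(-5)) = -41 + 42*(-⅕*(-34/7)) = -41 + 42*(34/35) = -41 + 204/5 = -⅕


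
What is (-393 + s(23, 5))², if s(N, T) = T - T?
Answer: 154449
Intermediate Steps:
s(N, T) = 0
(-393 + s(23, 5))² = (-393 + 0)² = (-393)² = 154449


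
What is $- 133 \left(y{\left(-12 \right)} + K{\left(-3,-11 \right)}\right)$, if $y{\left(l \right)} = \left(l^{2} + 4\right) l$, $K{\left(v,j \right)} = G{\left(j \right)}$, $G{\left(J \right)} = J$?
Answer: $237671$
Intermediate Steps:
$K{\left(v,j \right)} = j$
$y{\left(l \right)} = l \left(4 + l^{2}\right)$ ($y{\left(l \right)} = \left(4 + l^{2}\right) l = l \left(4 + l^{2}\right)$)
$- 133 \left(y{\left(-12 \right)} + K{\left(-3,-11 \right)}\right) = - 133 \left(- 12 \left(4 + \left(-12\right)^{2}\right) - 11\right) = - 133 \left(- 12 \left(4 + 144\right) - 11\right) = - 133 \left(\left(-12\right) 148 - 11\right) = - 133 \left(-1776 - 11\right) = \left(-133\right) \left(-1787\right) = 237671$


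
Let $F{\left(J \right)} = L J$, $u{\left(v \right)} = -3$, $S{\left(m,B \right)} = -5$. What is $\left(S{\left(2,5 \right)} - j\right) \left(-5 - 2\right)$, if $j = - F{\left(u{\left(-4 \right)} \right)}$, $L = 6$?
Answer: $161$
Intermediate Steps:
$F{\left(J \right)} = 6 J$
$j = 18$ ($j = - 6 \left(-3\right) = \left(-1\right) \left(-18\right) = 18$)
$\left(S{\left(2,5 \right)} - j\right) \left(-5 - 2\right) = \left(-5 - 18\right) \left(-5 - 2\right) = \left(-5 - 18\right) \left(-7\right) = \left(-23\right) \left(-7\right) = 161$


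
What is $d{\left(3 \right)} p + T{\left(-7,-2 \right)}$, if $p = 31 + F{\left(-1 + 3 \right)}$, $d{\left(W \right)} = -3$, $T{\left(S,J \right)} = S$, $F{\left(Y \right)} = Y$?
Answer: $-106$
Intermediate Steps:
$p = 33$ ($p = 31 + \left(-1 + 3\right) = 31 + 2 = 33$)
$d{\left(3 \right)} p + T{\left(-7,-2 \right)} = \left(-3\right) 33 - 7 = -99 - 7 = -106$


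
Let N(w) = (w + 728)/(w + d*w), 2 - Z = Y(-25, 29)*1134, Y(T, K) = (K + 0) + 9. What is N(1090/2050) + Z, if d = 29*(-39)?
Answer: -5307544649/123170 ≈ -43091.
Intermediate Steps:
Y(T, K) = 9 + K (Y(T, K) = K + 9 = 9 + K)
d = -1131
Z = -43090 (Z = 2 - (9 + 29)*1134 = 2 - 38*1134 = 2 - 1*43092 = 2 - 43092 = -43090)
N(w) = -(728 + w)/(1130*w) (N(w) = (w + 728)/(w - 1131*w) = (728 + w)/((-1130*w)) = (728 + w)*(-1/(1130*w)) = -(728 + w)/(1130*w))
N(1090/2050) + Z = (-728 - 1090/2050)/(1130*((1090/2050))) - 43090 = (-728 - 1090/2050)/(1130*((1090*(1/2050)))) - 43090 = (-728 - 1*109/205)/(1130*(109/205)) - 43090 = (1/1130)*(205/109)*(-728 - 109/205) - 43090 = (1/1130)*(205/109)*(-149349/205) - 43090 = -149349/123170 - 43090 = -5307544649/123170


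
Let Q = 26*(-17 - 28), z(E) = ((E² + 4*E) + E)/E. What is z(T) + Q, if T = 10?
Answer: -1155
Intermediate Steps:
z(E) = (E² + 5*E)/E
Q = -1170 (Q = 26*(-45) = -1170)
z(T) + Q = (5 + 10) - 1170 = 15 - 1170 = -1155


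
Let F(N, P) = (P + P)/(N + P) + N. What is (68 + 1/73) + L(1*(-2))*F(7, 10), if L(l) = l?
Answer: 64111/1241 ≈ 51.661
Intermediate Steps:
F(N, P) = N + 2*P/(N + P) (F(N, P) = (2*P)/(N + P) + N = 2*P/(N + P) + N = N + 2*P/(N + P))
(68 + 1/73) + L(1*(-2))*F(7, 10) = (68 + 1/73) + (1*(-2))*((7² + 2*10 + 7*10)/(7 + 10)) = (68 + 1/73) - 2*(49 + 20 + 70)/17 = 4965/73 - 2*139/17 = 4965/73 - 278/17 = 64111/1241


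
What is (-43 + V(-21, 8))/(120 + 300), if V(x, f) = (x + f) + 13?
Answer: -43/420 ≈ -0.10238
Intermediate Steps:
V(x, f) = 13 + f + x (V(x, f) = (f + x) + 13 = 13 + f + x)
(-43 + V(-21, 8))/(120 + 300) = (-43 + (13 + 8 - 21))/(120 + 300) = (-43 + 0)/420 = -43*1/420 = -43/420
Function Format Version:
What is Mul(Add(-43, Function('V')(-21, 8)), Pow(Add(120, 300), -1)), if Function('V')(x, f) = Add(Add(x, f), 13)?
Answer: Rational(-43, 420) ≈ -0.10238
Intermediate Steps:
Function('V')(x, f) = Add(13, f, x) (Function('V')(x, f) = Add(Add(f, x), 13) = Add(13, f, x))
Mul(Add(-43, Function('V')(-21, 8)), Pow(Add(120, 300), -1)) = Mul(Add(-43, Add(13, 8, -21)), Pow(Add(120, 300), -1)) = Mul(Add(-43, 0), Pow(420, -1)) = Mul(-43, Rational(1, 420)) = Rational(-43, 420)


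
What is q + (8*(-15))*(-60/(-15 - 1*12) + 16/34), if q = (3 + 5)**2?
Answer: -13216/51 ≈ -259.14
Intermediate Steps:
q = 64 (q = 8**2 = 64)
q + (8*(-15))*(-60/(-15 - 1*12) + 16/34) = 64 + (8*(-15))*(-60/(-15 - 1*12) + 16/34) = 64 - 120*(-60/(-15 - 12) + 16*(1/34)) = 64 - 120*(-60/(-27) + 8/17) = 64 - 120*(-60*(-1/27) + 8/17) = 64 - 120*(20/9 + 8/17) = 64 - 120*412/153 = 64 - 16480/51 = -13216/51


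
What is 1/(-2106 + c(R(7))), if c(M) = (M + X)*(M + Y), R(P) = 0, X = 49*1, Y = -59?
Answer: -1/4997 ≈ -0.00020012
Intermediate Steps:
X = 49
c(M) = (-59 + M)*(49 + M) (c(M) = (M + 49)*(M - 59) = (49 + M)*(-59 + M) = (-59 + M)*(49 + M))
1/(-2106 + c(R(7))) = 1/(-2106 + (-2891 + 0**2 - 10*0)) = 1/(-2106 + (-2891 + 0 + 0)) = 1/(-2106 - 2891) = 1/(-4997) = -1/4997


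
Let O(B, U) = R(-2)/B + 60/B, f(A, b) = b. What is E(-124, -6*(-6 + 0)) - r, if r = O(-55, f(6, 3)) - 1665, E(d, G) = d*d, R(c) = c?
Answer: 937313/55 ≈ 17042.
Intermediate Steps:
E(d, G) = d²
O(B, U) = 58/B (O(B, U) = -2/B + 60/B = 58/B)
r = -91633/55 (r = 58/(-55) - 1665 = 58*(-1/55) - 1665 = -58/55 - 1665 = -91633/55 ≈ -1666.1)
E(-124, -6*(-6 + 0)) - r = (-124)² - 1*(-91633/55) = 15376 + 91633/55 = 937313/55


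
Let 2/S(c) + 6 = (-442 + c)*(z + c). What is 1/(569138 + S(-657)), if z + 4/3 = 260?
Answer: 1313287/747441536612 ≈ 1.7570e-6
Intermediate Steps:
z = 776/3 (z = -4/3 + 260 = 776/3 ≈ 258.67)
S(c) = 2/(-6 + (-442 + c)*(776/3 + c))
1/(569138 + S(-657)) = 1/(569138 + 6/(-343010 - 550*(-657) + 3*(-657)²)) = 1/(569138 + 6/(-343010 + 361350 + 3*431649)) = 1/(569138 + 6/(-343010 + 361350 + 1294947)) = 1/(569138 + 6/1313287) = 1/(747441536612/1313287) = 1313287/747441536612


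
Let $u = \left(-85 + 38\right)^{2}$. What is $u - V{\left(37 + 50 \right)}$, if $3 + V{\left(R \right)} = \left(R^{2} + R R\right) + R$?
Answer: $-13013$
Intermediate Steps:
$V{\left(R \right)} = -3 + R + 2 R^{2}$ ($V{\left(R \right)} = -3 + \left(\left(R^{2} + R R\right) + R\right) = -3 + \left(\left(R^{2} + R^{2}\right) + R\right) = -3 + \left(2 R^{2} + R\right) = -3 + \left(R + 2 R^{2}\right) = -3 + R + 2 R^{2}$)
$u = 2209$ ($u = \left(-47\right)^{2} = 2209$)
$u - V{\left(37 + 50 \right)} = 2209 - \left(-3 + \left(37 + 50\right) + 2 \left(37 + 50\right)^{2}\right) = 2209 - \left(-3 + 87 + 2 \cdot 87^{2}\right) = 2209 - \left(-3 + 87 + 2 \cdot 7569\right) = 2209 - \left(-3 + 87 + 15138\right) = 2209 - 15222 = -13013$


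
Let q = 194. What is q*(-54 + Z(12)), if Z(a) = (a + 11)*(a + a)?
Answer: 96612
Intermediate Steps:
Z(a) = 2*a*(11 + a) (Z(a) = (11 + a)*(2*a) = 2*a*(11 + a))
q*(-54 + Z(12)) = 194*(-54 + 2*12*(11 + 12)) = 194*(-54 + 2*12*23) = 194*(-54 + 552) = 194*498 = 96612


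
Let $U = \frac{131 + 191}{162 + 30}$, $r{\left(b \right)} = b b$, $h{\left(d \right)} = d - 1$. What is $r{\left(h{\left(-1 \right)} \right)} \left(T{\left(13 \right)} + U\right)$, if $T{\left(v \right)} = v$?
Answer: $\frac{1409}{24} \approx 58.708$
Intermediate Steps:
$h{\left(d \right)} = -1 + d$ ($h{\left(d \right)} = d - 1 = -1 + d$)
$r{\left(b \right)} = b^{2}$
$U = \frac{161}{96}$ ($U = \frac{322}{192} = 322 \cdot \frac{1}{192} = \frac{161}{96} \approx 1.6771$)
$r{\left(h{\left(-1 \right)} \right)} \left(T{\left(13 \right)} + U\right) = \left(-1 - 1\right)^{2} \left(13 + \frac{161}{96}\right) = \left(-2\right)^{2} \cdot \frac{1409}{96} = 4 \cdot \frac{1409}{96} = \frac{1409}{24}$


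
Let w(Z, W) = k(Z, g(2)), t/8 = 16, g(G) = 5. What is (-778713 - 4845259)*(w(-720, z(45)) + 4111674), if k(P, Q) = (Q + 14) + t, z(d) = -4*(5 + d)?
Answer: -23124766173012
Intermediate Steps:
t = 128 (t = 8*16 = 128)
z(d) = -20 - 4*d
k(P, Q) = 142 + Q (k(P, Q) = (Q + 14) + 128 = (14 + Q) + 128 = 142 + Q)
w(Z, W) = 147 (w(Z, W) = 142 + 5 = 147)
(-778713 - 4845259)*(w(-720, z(45)) + 4111674) = (-778713 - 4845259)*(147 + 4111674) = -5623972*4111821 = -23124766173012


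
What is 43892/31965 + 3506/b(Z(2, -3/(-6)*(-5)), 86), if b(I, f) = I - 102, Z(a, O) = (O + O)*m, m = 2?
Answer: -53576693/1790040 ≈ -29.930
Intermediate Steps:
Z(a, O) = 4*O (Z(a, O) = (O + O)*2 = (2*O)*2 = 4*O)
b(I, f) = -102 + I
43892/31965 + 3506/b(Z(2, -3/(-6)*(-5)), 86) = 43892/31965 + 3506/(-102 + 4*(-3/(-6)*(-5))) = 43892*(1/31965) + 3506/(-102 + 4*(-3*(-1/6)*(-5))) = 43892/31965 + 3506/(-102 + 4*((1/2)*(-5))) = 43892/31965 + 3506/(-102 + 4*(-5/2)) = 43892/31965 + 3506/(-102 - 10) = 43892/31965 + 3506/(-112) = 43892/31965 + 3506*(-1/112) = 43892/31965 - 1753/56 = -53576693/1790040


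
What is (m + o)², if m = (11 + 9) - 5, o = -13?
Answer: 4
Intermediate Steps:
m = 15 (m = 20 - 5 = 15)
(m + o)² = (15 - 13)² = 2² = 4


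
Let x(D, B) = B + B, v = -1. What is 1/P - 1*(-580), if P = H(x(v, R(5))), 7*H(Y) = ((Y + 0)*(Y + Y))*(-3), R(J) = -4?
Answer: 222713/384 ≈ 579.98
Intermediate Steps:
x(D, B) = 2*B
H(Y) = -6*Y²/7 (H(Y) = (((Y + 0)*(Y + Y))*(-3))/7 = ((Y*(2*Y))*(-3))/7 = ((2*Y²)*(-3))/7 = (-6*Y²)/7 = -6*Y²/7)
P = -384/7 (P = -6*(2*(-4))²/7 = -6/7*(-8)² = -6/7*64 = -384/7 ≈ -54.857)
1/P - 1*(-580) = 1/(-384/7) - 1*(-580) = -7/384 + 580 = 222713/384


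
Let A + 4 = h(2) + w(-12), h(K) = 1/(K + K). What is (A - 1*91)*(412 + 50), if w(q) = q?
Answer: -98637/2 ≈ -49319.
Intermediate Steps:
h(K) = 1/(2*K)
A = -63/4 (A = -4 + ((½)/2 - 12) = -4 + ((½)*(½) - 12) = -4 + (¼ - 12) = -4 - 47/4 = -63/4 ≈ -15.750)
(A - 1*91)*(412 + 50) = (-63/4 - 1*91)*(412 + 50) = (-63/4 - 91)*462 = -427/4*462 = -98637/2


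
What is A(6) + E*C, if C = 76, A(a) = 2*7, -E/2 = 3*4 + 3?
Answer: -2266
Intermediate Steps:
E = -30 (E = -2*(3*4 + 3) = -2*(12 + 3) = -2*15 = -30)
A(a) = 14
A(6) + E*C = 14 - 30*76 = 14 - 2280 = -2266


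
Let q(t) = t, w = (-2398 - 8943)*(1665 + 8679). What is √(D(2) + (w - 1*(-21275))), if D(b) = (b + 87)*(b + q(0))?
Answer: I*√117289851 ≈ 10830.0*I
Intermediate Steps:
w = -117311304 (w = -11341*10344 = -117311304)
D(b) = b*(87 + b) (D(b) = (b + 87)*(b + 0) = (87 + b)*b = b*(87 + b))
√(D(2) + (w - 1*(-21275))) = √(2*(87 + 2) + (-117311304 - 1*(-21275))) = √(2*89 + (-117311304 + 21275)) = √(178 - 117290029) = √(-117289851) = I*√117289851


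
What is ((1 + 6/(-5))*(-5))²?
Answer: 1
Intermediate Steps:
((1 + 6/(-5))*(-5))² = ((1 + 6*(-⅕))*(-5))² = ((1 - 6/5)*(-5))² = (-⅕*(-5))² = 1² = 1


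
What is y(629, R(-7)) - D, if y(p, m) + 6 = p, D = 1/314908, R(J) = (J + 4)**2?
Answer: 196187683/314908 ≈ 623.00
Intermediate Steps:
R(J) = (4 + J)**2
D = 1/314908 ≈ 3.1755e-6
y(p, m) = -6 + p
y(629, R(-7)) - D = (-6 + 629) - 1*1/314908 = 623 - 1/314908 = 196187683/314908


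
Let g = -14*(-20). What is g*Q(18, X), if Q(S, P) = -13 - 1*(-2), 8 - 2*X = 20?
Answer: -3080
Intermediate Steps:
X = -6 (X = 4 - ½*20 = 4 - 10 = -6)
Q(S, P) = -11 (Q(S, P) = -13 + 2 = -11)
g = 280
g*Q(18, X) = 280*(-11) = -3080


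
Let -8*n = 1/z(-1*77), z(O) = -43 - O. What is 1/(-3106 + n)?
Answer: -272/844833 ≈ -0.00032196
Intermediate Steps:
n = -1/272 (n = -1/(8*(-43 - (-1)*77)) = -1/(8*(-43 - 1*(-77))) = -1/(8*(-43 + 77)) = -1/8/34 = -1/8*1/34 = -1/272 ≈ -0.0036765)
1/(-3106 + n) = 1/(-3106 - 1/272) = 1/(-844833/272) = -272/844833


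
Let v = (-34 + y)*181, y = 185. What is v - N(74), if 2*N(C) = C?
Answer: 27294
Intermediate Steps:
N(C) = C/2
v = 27331 (v = (-34 + 185)*181 = 151*181 = 27331)
v - N(74) = 27331 - 74/2 = 27331 - 1*37 = 27331 - 37 = 27294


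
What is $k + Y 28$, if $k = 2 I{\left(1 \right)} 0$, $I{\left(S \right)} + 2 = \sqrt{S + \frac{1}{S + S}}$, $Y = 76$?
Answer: $2128$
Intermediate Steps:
$I{\left(S \right)} = -2 + \sqrt{S + \frac{1}{2 S}}$ ($I{\left(S \right)} = -2 + \sqrt{S + \frac{1}{S + S}} = -2 + \sqrt{S + \frac{1}{2 S}}$)
$k = 0$ ($k = 2 \left(-2 + \frac{\sqrt{\frac{2}{1} + 4 \cdot 1}}{2}\right) 0 = 2 \left(-2 + \frac{\sqrt{2 \cdot 1 + 4}}{2}\right) 0 = 2 \left(-2 + \frac{\sqrt{2 + 4}}{2}\right) 0 = 2 \left(-2 + \frac{\sqrt{6}}{2}\right) 0 = \left(-4 + \sqrt{6}\right) 0 = 0$)
$k + Y 28 = 0 + 76 \cdot 28 = 0 + 2128 = 2128$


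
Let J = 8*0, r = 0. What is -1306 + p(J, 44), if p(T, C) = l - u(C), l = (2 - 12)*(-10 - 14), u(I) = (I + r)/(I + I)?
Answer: -2133/2 ≈ -1066.5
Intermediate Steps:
u(I) = ½ (u(I) = (I + 0)/(I + I) = I/((2*I)) = I*(1/(2*I)) = ½)
J = 0
l = 240 (l = -10*(-24) = 240)
p(T, C) = 479/2 (p(T, C) = 240 - 1*½ = 240 - ½ = 479/2)
-1306 + p(J, 44) = -1306 + 479/2 = -2133/2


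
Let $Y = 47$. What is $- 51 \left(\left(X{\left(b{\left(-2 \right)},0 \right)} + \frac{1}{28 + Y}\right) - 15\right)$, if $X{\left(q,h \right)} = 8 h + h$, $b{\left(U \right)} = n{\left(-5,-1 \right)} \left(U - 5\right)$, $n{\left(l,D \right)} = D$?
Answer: $\frac{19108}{25} \approx 764.32$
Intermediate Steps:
$b{\left(U \right)} = 5 - U$ ($b{\left(U \right)} = - (U - 5) = - (-5 + U) = 5 - U$)
$X{\left(q,h \right)} = 9 h$
$- 51 \left(\left(X{\left(b{\left(-2 \right)},0 \right)} + \frac{1}{28 + Y}\right) - 15\right) = - 51 \left(\left(9 \cdot 0 + \frac{1}{28 + 47}\right) - 15\right) = - 51 \left(\left(0 + \frac{1}{75}\right) - 15\right) = - 51 \left(\frac{1}{75} - 15\right) = \left(-51\right) \left(- \frac{1124}{75}\right) = \frac{19108}{25}$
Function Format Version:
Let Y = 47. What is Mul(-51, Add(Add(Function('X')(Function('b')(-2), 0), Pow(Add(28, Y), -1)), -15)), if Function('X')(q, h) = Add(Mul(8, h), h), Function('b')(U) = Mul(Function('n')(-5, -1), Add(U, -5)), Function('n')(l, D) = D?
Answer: Rational(19108, 25) ≈ 764.32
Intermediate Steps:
Function('b')(U) = Add(5, Mul(-1, U)) (Function('b')(U) = Mul(-1, Add(U, -5)) = Mul(-1, Add(-5, U)) = Add(5, Mul(-1, U)))
Function('X')(q, h) = Mul(9, h)
Mul(-51, Add(Add(Function('X')(Function('b')(-2), 0), Pow(Add(28, Y), -1)), -15)) = Mul(-51, Add(Add(Mul(9, 0), Pow(Add(28, 47), -1)), -15)) = Mul(-51, Add(Add(0, Pow(75, -1)), -15)) = Mul(-51, Add(Add(0, Rational(1, 75)), -15)) = Mul(-51, Add(Rational(1, 75), -15)) = Mul(-51, Rational(-1124, 75)) = Rational(19108, 25)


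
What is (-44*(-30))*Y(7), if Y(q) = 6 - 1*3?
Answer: 3960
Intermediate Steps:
Y(q) = 3 (Y(q) = 6 - 3 = 3)
(-44*(-30))*Y(7) = -44*(-30)*3 = 1320*3 = 3960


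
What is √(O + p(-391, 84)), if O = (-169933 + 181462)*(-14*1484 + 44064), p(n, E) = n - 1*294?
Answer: √268486667 ≈ 16386.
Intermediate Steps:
p(n, E) = -294 + n (p(n, E) = n - 294 = -294 + n)
O = 268487352 (O = 11529*(-20776 + 44064) = 11529*23288 = 268487352)
√(O + p(-391, 84)) = √(268487352 + (-294 - 391)) = √(268487352 - 685) = √268486667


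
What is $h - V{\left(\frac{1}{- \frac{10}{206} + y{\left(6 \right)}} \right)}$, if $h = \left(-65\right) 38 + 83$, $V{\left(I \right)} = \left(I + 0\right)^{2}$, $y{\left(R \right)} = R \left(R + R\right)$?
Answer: $- \frac{131101023036}{54922921} \approx -2387.0$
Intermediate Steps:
$y{\left(R \right)} = 2 R^{2}$ ($y{\left(R \right)} = R 2 R = 2 R^{2}$)
$V{\left(I \right)} = I^{2}$
$h = -2387$ ($h = -2470 + 83 = -2387$)
$h - V{\left(\frac{1}{- \frac{10}{206} + y{\left(6 \right)}} \right)} = -2387 - \left(\frac{1}{- \frac{10}{206} + 2 \cdot 6^{2}}\right)^{2} = -2387 - \left(\frac{1}{\left(-10\right) \frac{1}{206} + 2 \cdot 36}\right)^{2} = -2387 - \left(\frac{1}{- \frac{5}{103} + 72}\right)^{2} = -2387 - \left(\frac{1}{\frac{7411}{103}}\right)^{2} = -2387 - \left(\frac{103}{7411}\right)^{2} = -2387 - \frac{10609}{54922921} = - \frac{131101023036}{54922921}$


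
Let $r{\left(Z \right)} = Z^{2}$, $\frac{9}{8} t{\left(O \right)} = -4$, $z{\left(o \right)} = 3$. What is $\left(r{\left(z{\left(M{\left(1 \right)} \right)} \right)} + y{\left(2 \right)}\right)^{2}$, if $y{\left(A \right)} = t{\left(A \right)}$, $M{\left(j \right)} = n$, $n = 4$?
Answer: $\frac{2401}{81} \approx 29.642$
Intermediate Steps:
$M{\left(j \right)} = 4$
$t{\left(O \right)} = - \frac{32}{9}$ ($t{\left(O \right)} = \frac{8}{9} \left(-4\right) = - \frac{32}{9}$)
$y{\left(A \right)} = - \frac{32}{9}$
$\left(r{\left(z{\left(M{\left(1 \right)} \right)} \right)} + y{\left(2 \right)}\right)^{2} = \left(3^{2} - \frac{32}{9}\right)^{2} = \left(9 - \frac{32}{9}\right)^{2} = \left(\frac{49}{9}\right)^{2} = \frac{2401}{81}$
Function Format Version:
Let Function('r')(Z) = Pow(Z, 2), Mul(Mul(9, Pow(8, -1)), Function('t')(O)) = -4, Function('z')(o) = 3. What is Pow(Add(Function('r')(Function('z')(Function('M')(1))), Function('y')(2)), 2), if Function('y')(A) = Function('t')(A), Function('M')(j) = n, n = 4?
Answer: Rational(2401, 81) ≈ 29.642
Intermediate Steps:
Function('M')(j) = 4
Function('t')(O) = Rational(-32, 9) (Function('t')(O) = Mul(Rational(8, 9), -4) = Rational(-32, 9))
Function('y')(A) = Rational(-32, 9)
Pow(Add(Function('r')(Function('z')(Function('M')(1))), Function('y')(2)), 2) = Pow(Add(Pow(3, 2), Rational(-32, 9)), 2) = Pow(Add(9, Rational(-32, 9)), 2) = Pow(Rational(49, 9), 2) = Rational(2401, 81)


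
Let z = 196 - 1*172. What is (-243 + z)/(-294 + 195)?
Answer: 73/33 ≈ 2.2121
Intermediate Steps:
z = 24 (z = 196 - 172 = 24)
(-243 + z)/(-294 + 195) = (-243 + 24)/(-294 + 195) = -219/(-99) = -219*(-1/99) = 73/33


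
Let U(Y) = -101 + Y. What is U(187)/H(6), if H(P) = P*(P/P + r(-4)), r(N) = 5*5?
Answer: 43/78 ≈ 0.55128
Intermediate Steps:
r(N) = 25
H(P) = 26*P (H(P) = P*(P/P + 25) = P*(1 + 25) = P*26 = 26*P)
U(187)/H(6) = (-101 + 187)/((26*6)) = 86/156 = 86*(1/156) = 43/78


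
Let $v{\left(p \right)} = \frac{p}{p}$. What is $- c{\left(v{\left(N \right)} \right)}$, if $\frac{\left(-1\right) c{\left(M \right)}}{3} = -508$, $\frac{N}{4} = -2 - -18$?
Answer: $-1524$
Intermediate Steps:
$N = 64$ ($N = 4 \left(-2 - -18\right) = 4 \left(-2 + 18\right) = 4 \cdot 16 = 64$)
$v{\left(p \right)} = 1$
$c{\left(M \right)} = 1524$ ($c{\left(M \right)} = \left(-3\right) \left(-508\right) = 1524$)
$- c{\left(v{\left(N \right)} \right)} = \left(-1\right) 1524 = -1524$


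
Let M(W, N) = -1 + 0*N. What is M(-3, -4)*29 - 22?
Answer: -51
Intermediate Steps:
M(W, N) = -1 (M(W, N) = -1 + 0 = -1)
M(-3, -4)*29 - 22 = -1*29 - 22 = -29 - 22 = -51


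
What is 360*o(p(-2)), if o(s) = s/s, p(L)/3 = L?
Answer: 360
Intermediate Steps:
p(L) = 3*L
o(s) = 1
360*o(p(-2)) = 360*1 = 360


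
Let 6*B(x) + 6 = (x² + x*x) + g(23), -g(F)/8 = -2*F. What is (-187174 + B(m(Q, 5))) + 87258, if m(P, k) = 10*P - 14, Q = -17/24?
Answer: -43073639/432 ≈ -99708.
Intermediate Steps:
Q = -17/24 (Q = -17*1/24 = -17/24 ≈ -0.70833)
m(P, k) = -14 + 10*P
g(F) = 16*F (g(F) = -(-16)*F = 16*F)
B(x) = 181/3 + x²/3 (B(x) = -1 + ((x² + x*x) + 16*23)/6 = -1 + ((x² + x²) + 368)/6 = -1 + (2*x² + 368)/6 = -1 + (368 + 2*x²)/6 = -1 + (184/3 + x²/3) = 181/3 + x²/3)
(-187174 + B(m(Q, 5))) + 87258 = (-187174 + (181/3 + (-14 + 10*(-17/24))²/3)) + 87258 = (-187174 + (181/3 + (-14 - 85/12)²/3)) + 87258 = (-187174 + (181/3 + (-253/12)²/3)) + 87258 = (-187174 + (181/3 + (⅓)*(64009/144))) + 87258 = (-187174 + (181/3 + 64009/432)) + 87258 = (-187174 + 90073/432) + 87258 = -80769095/432 + 87258 = -43073639/432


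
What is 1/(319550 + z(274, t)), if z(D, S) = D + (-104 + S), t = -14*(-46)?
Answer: 1/320364 ≈ 3.1214e-6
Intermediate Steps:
t = 644
z(D, S) = -104 + D + S
1/(319550 + z(274, t)) = 1/(319550 + (-104 + 274 + 644)) = 1/(319550 + 814) = 1/320364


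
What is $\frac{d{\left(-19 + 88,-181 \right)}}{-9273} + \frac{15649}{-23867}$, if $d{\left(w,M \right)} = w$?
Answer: $- \frac{48920000}{73772897} \approx -0.66312$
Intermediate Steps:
$\frac{d{\left(-19 + 88,-181 \right)}}{-9273} + \frac{15649}{-23867} = \frac{-19 + 88}{-9273} + \frac{15649}{-23867} = 69 \left(- \frac{1}{9273}\right) + 15649 \left(- \frac{1}{23867}\right) = - \frac{23}{3091} - \frac{15649}{23867} = - \frac{48920000}{73772897}$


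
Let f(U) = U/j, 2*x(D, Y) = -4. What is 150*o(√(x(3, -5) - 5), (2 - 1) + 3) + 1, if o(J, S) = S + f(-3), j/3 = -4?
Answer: 1277/2 ≈ 638.50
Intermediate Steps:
j = -12 (j = 3*(-4) = -12)
x(D, Y) = -2 (x(D, Y) = (½)*(-4) = -2)
f(U) = -U/12 (f(U) = U/(-12) = U*(-1/12) = -U/12)
o(J, S) = ¼ + S (o(J, S) = S - 1/12*(-3) = S + ¼ = ¼ + S)
150*o(√(x(3, -5) - 5), (2 - 1) + 3) + 1 = 150*(¼ + ((2 - 1) + 3)) + 1 = 150*(¼ + (1 + 3)) + 1 = 150*(¼ + 4) + 1 = 150*(17/4) + 1 = 1275/2 + 1 = 1277/2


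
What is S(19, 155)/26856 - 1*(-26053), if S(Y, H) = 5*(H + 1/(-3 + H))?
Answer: 106351381741/4082112 ≈ 26053.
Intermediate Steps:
S(Y, H) = 5*H + 5/(-3 + H)
S(19, 155)/26856 - 1*(-26053) = (5*(1 + 155² - 3*155)/(-3 + 155))/26856 - 1*(-26053) = (5*(1 + 24025 - 465)/152)*(1/26856) + 26053 = (5*(1/152)*23561)*(1/26856) + 26053 = (117805/152)*(1/26856) + 26053 = 117805/4082112 + 26053 = 106351381741/4082112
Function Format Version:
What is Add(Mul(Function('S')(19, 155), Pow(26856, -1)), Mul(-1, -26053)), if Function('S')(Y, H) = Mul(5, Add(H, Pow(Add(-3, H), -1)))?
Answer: Rational(106351381741, 4082112) ≈ 26053.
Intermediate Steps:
Function('S')(Y, H) = Add(Mul(5, H), Mul(5, Pow(Add(-3, H), -1)))
Add(Mul(Function('S')(19, 155), Pow(26856, -1)), Mul(-1, -26053)) = Add(Mul(Mul(5, Pow(Add(-3, 155), -1), Add(1, Pow(155, 2), Mul(-3, 155))), Pow(26856, -1)), Mul(-1, -26053)) = Add(Mul(Mul(5, Pow(152, -1), Add(1, 24025, -465)), Rational(1, 26856)), 26053) = Add(Mul(Mul(5, Rational(1, 152), 23561), Rational(1, 26856)), 26053) = Add(Mul(Rational(117805, 152), Rational(1, 26856)), 26053) = Add(Rational(117805, 4082112), 26053) = Rational(106351381741, 4082112)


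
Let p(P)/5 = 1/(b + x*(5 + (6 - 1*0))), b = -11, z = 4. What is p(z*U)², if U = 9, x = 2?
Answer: 25/121 ≈ 0.20661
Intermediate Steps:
p(P) = 5/11 (p(P) = 5/(-11 + 2*(5 + (6 - 1*0))) = 5/(-11 + 2*(5 + (6 + 0))) = 5/(-11 + 2*(5 + 6)) = 5/(-11 + 2*11) = 5/(-11 + 22) = 5/11)
p(z*U)² = (5/11)² = 25/121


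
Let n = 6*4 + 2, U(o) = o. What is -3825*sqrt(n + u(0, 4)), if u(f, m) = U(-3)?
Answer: -3825*sqrt(23) ≈ -18344.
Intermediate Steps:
u(f, m) = -3
n = 26 (n = 24 + 2 = 26)
-3825*sqrt(n + u(0, 4)) = -3825*sqrt(26 - 3) = -3825*sqrt(23)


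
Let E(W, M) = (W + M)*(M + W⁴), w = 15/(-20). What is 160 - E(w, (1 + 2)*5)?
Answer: -59657/1024 ≈ -58.259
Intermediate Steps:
w = -¾ (w = 15*(-1/20) = -¾ ≈ -0.75000)
E(W, M) = (M + W)*(M + W⁴)
160 - E(w, (1 + 2)*5) = 160 - (((1 + 2)*5)² + (-¾)⁵ + ((1 + 2)*5)*(-¾) + ((1 + 2)*5)*(-¾)⁴) = 160 - ((3*5)² - 243/1024 + (3*5)*(-¾) + (3*5)*(81/256)) = 160 - (15² - 243/1024 + 15*(-¾) + 15*(81/256)) = 160 - (225 - 243/1024 - 45/4 + 1215/256) = 160 - 1*223497/1024 = 160 - 223497/1024 = -59657/1024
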